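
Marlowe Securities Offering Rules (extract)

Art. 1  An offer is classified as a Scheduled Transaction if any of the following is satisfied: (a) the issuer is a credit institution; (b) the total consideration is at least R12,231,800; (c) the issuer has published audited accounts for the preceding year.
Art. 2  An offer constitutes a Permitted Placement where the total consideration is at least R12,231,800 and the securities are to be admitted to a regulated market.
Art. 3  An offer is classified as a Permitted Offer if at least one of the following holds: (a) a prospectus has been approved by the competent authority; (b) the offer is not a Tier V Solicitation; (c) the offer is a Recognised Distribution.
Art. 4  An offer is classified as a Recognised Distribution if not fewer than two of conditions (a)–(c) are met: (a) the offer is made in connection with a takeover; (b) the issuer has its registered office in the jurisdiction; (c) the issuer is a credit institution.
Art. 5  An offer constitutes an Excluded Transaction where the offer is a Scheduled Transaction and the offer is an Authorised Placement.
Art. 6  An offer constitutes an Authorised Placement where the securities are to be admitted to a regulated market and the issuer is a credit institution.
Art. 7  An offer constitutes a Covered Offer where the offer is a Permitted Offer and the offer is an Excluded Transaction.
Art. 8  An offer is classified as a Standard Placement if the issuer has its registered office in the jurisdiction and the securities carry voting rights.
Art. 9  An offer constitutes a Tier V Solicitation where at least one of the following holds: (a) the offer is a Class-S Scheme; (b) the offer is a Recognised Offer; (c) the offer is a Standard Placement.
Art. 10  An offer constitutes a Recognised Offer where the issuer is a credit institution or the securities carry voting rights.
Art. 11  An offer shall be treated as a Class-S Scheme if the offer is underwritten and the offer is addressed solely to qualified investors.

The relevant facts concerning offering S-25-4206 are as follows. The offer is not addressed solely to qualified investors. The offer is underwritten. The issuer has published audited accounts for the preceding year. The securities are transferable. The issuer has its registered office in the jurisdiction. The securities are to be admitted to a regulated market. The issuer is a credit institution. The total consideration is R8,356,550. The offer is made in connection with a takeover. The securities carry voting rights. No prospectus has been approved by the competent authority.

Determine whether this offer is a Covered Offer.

article 11 — Class-S Scheme: [the offer is underwritten? yes] AND [the offer is addressed solely to qualified investors? no] → not satisfied.
article 10 — Recognised Offer: [the issuer is a credit institution? yes] OR [the securities carry voting rights? yes] → satisfied.
article 8 — Standard Placement: [the issuer has its registered office in the jurisdiction? yes] AND [the securities carry voting rights? yes] → satisfied.
article 9 — Tier V Solicitation: [Class-S Scheme (article 11)? no] OR [Recognised Offer (article 10)? yes] OR [Standard Placement (article 8)? yes] → satisfied.
article 4 — Recognised Distribution: the offer is made in connection with a takeover? yes; the issuer has its registered office in the jurisdiction? yes; the issuer is a credit institution? yes — 3 of 3 hold (need ≥2) → satisfied.
article 3 — Permitted Offer: [a prospectus has been approved by the competent authority? no] OR [not a Tier V Solicitation (article 9)? no] OR [Recognised Distribution (article 4)? yes] → satisfied.
article 1 — Scheduled Transaction: [the issuer is a credit institution? yes] OR [total consideration: R8,356,550 ≥ R12,231,800? no] OR [the issuer has published audited accounts for the preceding year? yes] → satisfied.
article 6 — Authorised Placement: [the securities are to be admitted to a regulated market? yes] AND [the issuer is a credit institution? yes] → satisfied.
article 5 — Excluded Transaction: [Scheduled Transaction (article 1)? yes] AND [Authorised Placement (article 6)? yes] → satisfied.
article 7 — Covered Offer: [Permitted Offer (article 3)? yes] AND [Excluded Transaction (article 5)? yes] → satisfied.

Yes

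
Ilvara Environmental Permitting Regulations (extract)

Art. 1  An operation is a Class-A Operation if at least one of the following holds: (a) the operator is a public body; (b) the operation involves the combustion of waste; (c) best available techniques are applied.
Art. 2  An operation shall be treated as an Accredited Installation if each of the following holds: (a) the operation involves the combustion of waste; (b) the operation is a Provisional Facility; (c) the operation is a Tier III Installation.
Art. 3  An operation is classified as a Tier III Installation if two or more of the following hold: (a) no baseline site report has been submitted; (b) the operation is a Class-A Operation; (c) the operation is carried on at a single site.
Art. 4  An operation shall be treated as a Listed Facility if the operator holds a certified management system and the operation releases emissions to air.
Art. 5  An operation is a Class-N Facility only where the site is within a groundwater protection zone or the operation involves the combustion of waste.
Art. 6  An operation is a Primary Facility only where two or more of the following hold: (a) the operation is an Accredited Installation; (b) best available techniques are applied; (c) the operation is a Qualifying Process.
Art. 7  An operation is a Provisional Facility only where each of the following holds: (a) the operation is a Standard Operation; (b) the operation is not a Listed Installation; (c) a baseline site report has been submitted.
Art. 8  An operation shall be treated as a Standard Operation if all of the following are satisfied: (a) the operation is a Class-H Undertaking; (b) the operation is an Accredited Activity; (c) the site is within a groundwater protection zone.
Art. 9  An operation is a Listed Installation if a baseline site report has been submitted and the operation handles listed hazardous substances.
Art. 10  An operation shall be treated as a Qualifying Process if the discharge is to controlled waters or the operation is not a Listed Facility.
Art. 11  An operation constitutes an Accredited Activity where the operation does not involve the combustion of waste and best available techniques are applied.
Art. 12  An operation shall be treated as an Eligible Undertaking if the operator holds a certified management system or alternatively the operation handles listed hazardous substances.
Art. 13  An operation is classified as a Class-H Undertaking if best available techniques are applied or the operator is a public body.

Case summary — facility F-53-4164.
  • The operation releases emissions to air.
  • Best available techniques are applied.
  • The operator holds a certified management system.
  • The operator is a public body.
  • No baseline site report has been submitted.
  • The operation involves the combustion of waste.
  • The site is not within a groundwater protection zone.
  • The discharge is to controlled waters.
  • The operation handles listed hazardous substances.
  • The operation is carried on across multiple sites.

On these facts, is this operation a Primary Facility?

article 13 — Class-H Undertaking: [best available techniques are applied? yes] OR [the operator is a public body? yes] → satisfied.
article 11 — Accredited Activity: [the operation does not involve the combustion of waste? no] AND [best available techniques are applied? yes] → not satisfied.
article 8 — Standard Operation: [Class-H Undertaking (article 13)? yes] AND [Accredited Activity (article 11)? no] AND [the site is within a groundwater protection zone? no] → not satisfied.
article 9 — Listed Installation: [a baseline site report has been submitted? no] AND [the operation handles listed hazardous substances? yes] → not satisfied.
article 7 — Provisional Facility: [Standard Operation (article 8)? no] AND [not a Listed Installation (article 9)? yes] AND [a baseline site report has been submitted? no] → not satisfied.
article 1 — Class-A Operation: [the operator is a public body? yes] OR [the operation involves the combustion of waste? yes] OR [best available techniques are applied? yes] → satisfied.
article 3 — Tier III Installation: no baseline site report has been submitted? yes; Class-A Operation (article 1)? yes; the operation is carried on at a single site? no — 2 of 3 hold (need ≥2) → satisfied.
article 2 — Accredited Installation: [the operation involves the combustion of waste? yes] AND [Provisional Facility (article 7)? no] AND [Tier III Installation (article 3)? yes] → not satisfied.
article 4 — Listed Facility: [the operator holds a certified management system? yes] AND [the operation releases emissions to air? yes] → satisfied.
article 10 — Qualifying Process: [the discharge is to controlled waters? yes] OR [not a Listed Facility (article 4)? no] → satisfied.
article 6 — Primary Facility: Accredited Installation (article 2)? no; best available techniques are applied? yes; Qualifying Process (article 10)? yes — 2 of 3 hold (need ≥2) → satisfied.

Yes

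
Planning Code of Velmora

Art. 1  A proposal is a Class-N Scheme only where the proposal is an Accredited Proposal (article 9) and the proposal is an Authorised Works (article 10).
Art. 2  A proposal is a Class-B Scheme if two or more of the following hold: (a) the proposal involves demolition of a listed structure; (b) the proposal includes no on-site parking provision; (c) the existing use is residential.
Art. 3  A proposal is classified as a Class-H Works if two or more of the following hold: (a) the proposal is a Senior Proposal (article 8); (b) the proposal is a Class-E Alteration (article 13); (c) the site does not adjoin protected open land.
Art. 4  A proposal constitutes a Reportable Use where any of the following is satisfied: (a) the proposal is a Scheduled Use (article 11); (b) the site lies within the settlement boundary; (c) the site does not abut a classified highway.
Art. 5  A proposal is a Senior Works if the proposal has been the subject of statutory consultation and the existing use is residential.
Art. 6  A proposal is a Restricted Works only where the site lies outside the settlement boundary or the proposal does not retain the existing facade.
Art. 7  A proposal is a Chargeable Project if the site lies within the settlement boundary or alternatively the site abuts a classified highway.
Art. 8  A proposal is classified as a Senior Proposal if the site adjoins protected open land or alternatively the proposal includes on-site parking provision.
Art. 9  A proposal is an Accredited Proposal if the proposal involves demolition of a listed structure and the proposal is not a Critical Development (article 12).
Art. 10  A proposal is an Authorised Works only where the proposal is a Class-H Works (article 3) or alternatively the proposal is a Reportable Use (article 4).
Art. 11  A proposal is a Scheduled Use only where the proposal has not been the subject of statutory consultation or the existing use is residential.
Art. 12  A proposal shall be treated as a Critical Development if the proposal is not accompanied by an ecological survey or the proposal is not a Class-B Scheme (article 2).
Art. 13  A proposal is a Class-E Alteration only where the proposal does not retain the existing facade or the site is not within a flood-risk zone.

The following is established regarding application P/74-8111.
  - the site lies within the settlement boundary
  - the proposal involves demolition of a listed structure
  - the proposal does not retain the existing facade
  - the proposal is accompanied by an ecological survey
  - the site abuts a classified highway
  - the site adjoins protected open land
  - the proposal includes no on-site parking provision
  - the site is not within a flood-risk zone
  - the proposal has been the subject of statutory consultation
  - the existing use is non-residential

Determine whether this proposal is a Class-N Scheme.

article 2 — Class-B Scheme: the proposal involves demolition of a listed structure? yes; the proposal includes no on-site parking provision? yes; the existing use is residential? no — 2 of 3 hold (need ≥2) → satisfied.
article 12 — Critical Development: [the proposal is not accompanied by an ecological survey? no] OR [not a Class-B Scheme (article 2)? no] → not satisfied.
article 9 — Accredited Proposal: [the proposal involves demolition of a listed structure? yes] AND [not a Critical Development (article 12)? yes] → satisfied.
article 8 — Senior Proposal: [the site adjoins protected open land? yes] OR [the proposal includes on-site parking provision? no] → satisfied.
article 13 — Class-E Alteration: [the proposal does not retain the existing facade? yes] OR [the site is not within a flood-risk zone? yes] → satisfied.
article 3 — Class-H Works: Senior Proposal (article 8)? yes; Class-E Alteration (article 13)? yes; the site does not adjoin protected open land? no — 2 of 3 hold (need ≥2) → satisfied.
article 11 — Scheduled Use: [the proposal has not been the subject of statutory consultation? no] OR [the existing use is residential? no] → not satisfied.
article 4 — Reportable Use: [Scheduled Use (article 11)? no] OR [the site lies within the settlement boundary? yes] OR [the site does not abut a classified highway? no] → satisfied.
article 10 — Authorised Works: [Class-H Works (article 3)? yes] OR [Reportable Use (article 4)? yes] → satisfied.
article 1 — Class-N Scheme: [Accredited Proposal (article 9)? yes] AND [Authorised Works (article 10)? yes] → satisfied.

Yes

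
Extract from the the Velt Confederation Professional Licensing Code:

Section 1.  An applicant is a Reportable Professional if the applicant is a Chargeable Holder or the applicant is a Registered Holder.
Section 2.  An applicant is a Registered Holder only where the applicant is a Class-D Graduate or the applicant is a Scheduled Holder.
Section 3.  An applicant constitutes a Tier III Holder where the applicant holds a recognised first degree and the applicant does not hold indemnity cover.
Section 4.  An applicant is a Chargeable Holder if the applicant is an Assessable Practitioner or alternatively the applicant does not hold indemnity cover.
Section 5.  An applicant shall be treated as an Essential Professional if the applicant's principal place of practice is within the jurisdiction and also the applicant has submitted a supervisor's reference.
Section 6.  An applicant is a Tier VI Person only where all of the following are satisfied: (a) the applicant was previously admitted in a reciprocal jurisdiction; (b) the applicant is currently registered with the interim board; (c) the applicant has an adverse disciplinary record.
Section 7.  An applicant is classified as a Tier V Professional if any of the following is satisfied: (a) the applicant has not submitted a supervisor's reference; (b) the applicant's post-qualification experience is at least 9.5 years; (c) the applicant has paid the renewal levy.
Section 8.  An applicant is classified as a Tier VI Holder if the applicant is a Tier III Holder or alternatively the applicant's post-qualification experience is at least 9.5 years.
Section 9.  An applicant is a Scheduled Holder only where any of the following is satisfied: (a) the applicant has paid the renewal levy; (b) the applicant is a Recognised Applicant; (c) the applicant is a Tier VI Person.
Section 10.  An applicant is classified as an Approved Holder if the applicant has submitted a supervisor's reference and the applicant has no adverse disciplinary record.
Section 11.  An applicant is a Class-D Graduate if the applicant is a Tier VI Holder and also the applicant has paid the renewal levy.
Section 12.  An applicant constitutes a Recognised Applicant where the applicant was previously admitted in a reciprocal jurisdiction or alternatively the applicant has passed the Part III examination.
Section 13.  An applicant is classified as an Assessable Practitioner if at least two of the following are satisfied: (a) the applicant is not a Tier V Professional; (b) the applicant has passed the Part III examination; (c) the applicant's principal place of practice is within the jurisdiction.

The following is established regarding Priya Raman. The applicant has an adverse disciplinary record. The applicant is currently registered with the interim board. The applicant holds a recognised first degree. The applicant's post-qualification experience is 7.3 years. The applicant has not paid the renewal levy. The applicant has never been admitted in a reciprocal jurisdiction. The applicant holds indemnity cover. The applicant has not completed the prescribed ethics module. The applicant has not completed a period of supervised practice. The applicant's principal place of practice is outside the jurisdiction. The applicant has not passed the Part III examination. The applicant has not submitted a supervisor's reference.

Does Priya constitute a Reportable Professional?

No

section 7 — Tier V Professional: [the applicant has not submitted a supervisor's reference? yes] OR [applicant's post-qualification experience: 7.3 years ≥ 9.5 years? no] OR [the applicant has paid the renewal levy? no] → satisfied.
section 13 — Assessable Practitioner: not a Tier V Professional (section 7)? no; the applicant has passed the Part III examination? no; the applicant's principal place of practice is within the jurisdiction? no — 0 of 3 hold (need ≥2) → not satisfied.
section 4 — Chargeable Holder: [Assessable Practitioner (section 13)? no] OR [the applicant does not hold indemnity cover? no] → not satisfied.
section 3 — Tier III Holder: [the applicant holds a recognised first degree? yes] AND [the applicant does not hold indemnity cover? no] → not satisfied.
section 8 — Tier VI Holder: [Tier III Holder (section 3)? no] OR [applicant's post-qualification experience: 7.3 years ≥ 9.5 years? no] → not satisfied.
section 11 — Class-D Graduate: [Tier VI Holder (section 8)? no] AND [the applicant has paid the renewal levy? no] → not satisfied.
section 12 — Recognised Applicant: [the applicant was previously admitted in a reciprocal jurisdiction? no] OR [the applicant has passed the Part III examination? no] → not satisfied.
section 6 — Tier VI Person: [the applicant was previously admitted in a reciprocal jurisdiction? no] AND [the applicant is currently registered with the interim board? yes] AND [the applicant has an adverse disciplinary record? yes] → not satisfied.
section 9 — Scheduled Holder: [the applicant has paid the renewal levy? no] OR [Recognised Applicant (section 12)? no] OR [Tier VI Person (section 6)? no] → not satisfied.
section 2 — Registered Holder: [Class-D Graduate (section 11)? no] OR [Scheduled Holder (section 9)? no] → not satisfied.
section 1 — Reportable Professional: [Chargeable Holder (section 4)? no] OR [Registered Holder (section 2)? no] → not satisfied.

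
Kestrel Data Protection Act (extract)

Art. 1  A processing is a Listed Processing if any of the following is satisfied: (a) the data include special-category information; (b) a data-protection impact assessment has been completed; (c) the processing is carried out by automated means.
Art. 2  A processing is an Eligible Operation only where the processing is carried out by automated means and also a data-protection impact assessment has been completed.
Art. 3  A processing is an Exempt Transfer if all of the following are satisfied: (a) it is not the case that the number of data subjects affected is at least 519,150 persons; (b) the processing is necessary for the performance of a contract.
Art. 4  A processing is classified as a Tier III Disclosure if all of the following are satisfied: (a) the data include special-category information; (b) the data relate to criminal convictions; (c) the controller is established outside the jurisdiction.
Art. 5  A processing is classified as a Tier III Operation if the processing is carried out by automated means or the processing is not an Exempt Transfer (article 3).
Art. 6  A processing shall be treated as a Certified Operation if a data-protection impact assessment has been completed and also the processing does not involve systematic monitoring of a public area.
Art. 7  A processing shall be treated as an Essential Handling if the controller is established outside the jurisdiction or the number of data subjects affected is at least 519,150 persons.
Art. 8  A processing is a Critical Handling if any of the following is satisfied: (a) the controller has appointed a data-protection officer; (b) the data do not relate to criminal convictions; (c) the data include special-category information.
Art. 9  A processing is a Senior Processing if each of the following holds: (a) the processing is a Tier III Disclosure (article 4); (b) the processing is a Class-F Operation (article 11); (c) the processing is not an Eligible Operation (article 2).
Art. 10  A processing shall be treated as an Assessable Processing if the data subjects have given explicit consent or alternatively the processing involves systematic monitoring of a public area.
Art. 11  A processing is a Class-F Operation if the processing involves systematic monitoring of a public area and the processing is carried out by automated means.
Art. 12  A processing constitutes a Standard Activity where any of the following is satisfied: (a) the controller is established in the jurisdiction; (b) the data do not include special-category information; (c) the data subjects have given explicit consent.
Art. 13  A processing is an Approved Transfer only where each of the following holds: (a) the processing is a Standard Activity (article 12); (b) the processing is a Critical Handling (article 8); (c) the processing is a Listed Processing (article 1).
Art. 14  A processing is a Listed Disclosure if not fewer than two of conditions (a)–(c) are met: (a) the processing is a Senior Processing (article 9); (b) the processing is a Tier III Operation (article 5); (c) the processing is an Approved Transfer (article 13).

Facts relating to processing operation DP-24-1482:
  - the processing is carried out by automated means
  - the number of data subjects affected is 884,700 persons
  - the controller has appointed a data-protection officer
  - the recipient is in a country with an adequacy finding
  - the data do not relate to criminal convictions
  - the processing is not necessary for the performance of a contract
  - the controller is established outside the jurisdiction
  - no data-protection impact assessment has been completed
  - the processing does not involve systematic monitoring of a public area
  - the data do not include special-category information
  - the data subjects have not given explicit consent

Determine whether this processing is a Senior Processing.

No

Under article 4: the data include special-category information? no; and the data relate to criminal convictions? no; and the controller is established outside the jurisdiction? yes. So the processing is not a Tier III Disclosure.
Under article 11: the processing involves systematic monitoring of a public area? no; and the processing is carried out by automated means? yes. So the processing is not a Class-F Operation.
Under article 2: the processing is carried out by automated means? yes; and a data-protection impact assessment has been completed? no. So the processing is not an Eligible Operation.
Under article 9: Tier III Disclosure (article 4)? no; and Class-F Operation (article 11)? no; and not an Eligible Operation (article 2)? yes. So the processing is not a Senior Processing.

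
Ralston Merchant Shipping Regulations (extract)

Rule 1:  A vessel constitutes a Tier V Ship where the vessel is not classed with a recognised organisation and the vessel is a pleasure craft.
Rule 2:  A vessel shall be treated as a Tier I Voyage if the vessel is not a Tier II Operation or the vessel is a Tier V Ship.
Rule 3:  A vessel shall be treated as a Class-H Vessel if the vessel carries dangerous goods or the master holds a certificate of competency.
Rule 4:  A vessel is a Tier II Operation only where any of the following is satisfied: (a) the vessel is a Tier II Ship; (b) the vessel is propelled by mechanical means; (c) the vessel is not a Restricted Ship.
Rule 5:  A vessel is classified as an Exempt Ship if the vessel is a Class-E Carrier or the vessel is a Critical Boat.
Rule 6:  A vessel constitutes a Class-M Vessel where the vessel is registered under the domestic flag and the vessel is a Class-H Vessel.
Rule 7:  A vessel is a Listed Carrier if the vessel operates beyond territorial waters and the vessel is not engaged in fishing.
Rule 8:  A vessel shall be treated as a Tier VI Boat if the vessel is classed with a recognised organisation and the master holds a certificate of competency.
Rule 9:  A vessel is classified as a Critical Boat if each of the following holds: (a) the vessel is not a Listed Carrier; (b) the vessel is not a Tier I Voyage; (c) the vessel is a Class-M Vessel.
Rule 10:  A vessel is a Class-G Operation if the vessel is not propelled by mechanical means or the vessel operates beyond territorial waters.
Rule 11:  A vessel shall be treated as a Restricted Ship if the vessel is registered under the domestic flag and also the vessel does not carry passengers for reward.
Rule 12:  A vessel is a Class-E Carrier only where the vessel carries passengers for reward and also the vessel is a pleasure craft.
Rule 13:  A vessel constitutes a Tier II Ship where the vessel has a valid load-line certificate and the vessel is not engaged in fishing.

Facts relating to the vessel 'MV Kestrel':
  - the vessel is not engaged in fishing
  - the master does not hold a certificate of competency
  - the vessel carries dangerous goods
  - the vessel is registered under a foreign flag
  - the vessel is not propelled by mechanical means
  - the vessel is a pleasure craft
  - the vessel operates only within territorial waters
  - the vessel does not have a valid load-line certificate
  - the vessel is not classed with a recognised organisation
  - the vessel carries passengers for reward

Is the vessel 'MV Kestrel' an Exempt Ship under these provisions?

Yes

Under rule 12: the vessel carries passengers for reward? yes; and the vessel is a pleasure craft? yes. So the vessel is a Class-E Carrier.
Under rule 7: the vessel operates beyond territorial waters? no; and the vessel is not engaged in fishing? yes. So the vessel is not a Listed Carrier.
Under rule 13: the vessel has a valid load-line certificate? no; and the vessel is not engaged in fishing? yes. So the vessel is not a Tier II Ship.
Under rule 11: the vessel is registered under the domestic flag? no; and the vessel does not carry passengers for reward? no. So the vessel is not a Restricted Ship.
Under rule 4: Tier II Ship (rule 13)? no; or the vessel is propelled by mechanical means? no; or not a Restricted Ship (rule 11)? yes. So the vessel is a Tier II Operation.
Under rule 1: the vessel is not classed with a recognised organisation? yes; and the vessel is a pleasure craft? yes. So the vessel is a Tier V Ship.
Under rule 2: not a Tier II Operation (rule 4)? no; or Tier V Ship (rule 1)? yes. So the vessel is a Tier I Voyage.
Under rule 3: the vessel carries dangerous goods? yes; or the master holds a certificate of competency? no. So the vessel is a Class-H Vessel.
Under rule 6: the vessel is registered under the domestic flag? no; and Class-H Vessel (rule 3)? yes. So the vessel is not a Class-M Vessel.
Under rule 9: not a Listed Carrier (rule 7)? yes; and not a Tier I Voyage (rule 2)? no; and Class-M Vessel (rule 6)? no. So the vessel is not a Critical Boat.
Under rule 5: Class-E Carrier (rule 12)? yes; or Critical Boat (rule 9)? no. So the vessel is an Exempt Ship.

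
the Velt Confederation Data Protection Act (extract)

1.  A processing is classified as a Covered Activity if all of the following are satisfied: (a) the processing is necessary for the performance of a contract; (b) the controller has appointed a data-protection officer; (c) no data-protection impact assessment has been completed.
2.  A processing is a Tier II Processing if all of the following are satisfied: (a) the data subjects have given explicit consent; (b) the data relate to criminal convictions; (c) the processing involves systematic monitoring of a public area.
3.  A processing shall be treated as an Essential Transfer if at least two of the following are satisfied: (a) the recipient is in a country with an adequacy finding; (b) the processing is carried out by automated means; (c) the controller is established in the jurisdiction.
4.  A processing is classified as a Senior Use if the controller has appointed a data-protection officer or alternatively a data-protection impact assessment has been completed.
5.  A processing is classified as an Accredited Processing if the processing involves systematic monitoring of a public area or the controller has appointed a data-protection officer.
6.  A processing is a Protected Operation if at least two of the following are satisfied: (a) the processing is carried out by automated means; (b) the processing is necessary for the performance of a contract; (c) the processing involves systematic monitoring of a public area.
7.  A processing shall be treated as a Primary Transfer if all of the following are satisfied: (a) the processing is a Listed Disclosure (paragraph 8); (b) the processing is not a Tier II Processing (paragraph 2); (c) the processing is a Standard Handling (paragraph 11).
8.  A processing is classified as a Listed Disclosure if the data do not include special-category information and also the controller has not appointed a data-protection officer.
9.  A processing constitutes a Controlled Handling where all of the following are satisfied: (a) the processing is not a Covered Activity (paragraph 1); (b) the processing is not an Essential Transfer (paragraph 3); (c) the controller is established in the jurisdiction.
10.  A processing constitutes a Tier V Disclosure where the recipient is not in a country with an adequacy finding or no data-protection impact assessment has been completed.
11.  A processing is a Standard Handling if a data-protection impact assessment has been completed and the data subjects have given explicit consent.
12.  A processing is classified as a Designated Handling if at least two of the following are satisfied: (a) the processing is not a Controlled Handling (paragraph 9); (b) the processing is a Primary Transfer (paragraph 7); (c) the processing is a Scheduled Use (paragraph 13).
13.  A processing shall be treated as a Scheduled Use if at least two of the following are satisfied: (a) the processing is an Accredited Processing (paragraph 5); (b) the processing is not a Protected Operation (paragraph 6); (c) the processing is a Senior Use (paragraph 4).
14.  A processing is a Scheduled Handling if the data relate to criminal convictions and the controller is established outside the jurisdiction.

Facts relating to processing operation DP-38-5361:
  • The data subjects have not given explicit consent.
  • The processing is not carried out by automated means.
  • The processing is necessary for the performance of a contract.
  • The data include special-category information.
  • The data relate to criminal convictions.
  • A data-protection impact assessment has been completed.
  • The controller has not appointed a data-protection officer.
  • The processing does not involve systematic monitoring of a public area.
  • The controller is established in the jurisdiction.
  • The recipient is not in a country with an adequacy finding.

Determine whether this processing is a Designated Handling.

paragraph 1 — Covered Activity: [the processing is necessary for the performance of a contract? yes] AND [the controller has appointed a data-protection officer? no] AND [no data-protection impact assessment has been completed? no] → not satisfied.
paragraph 3 — Essential Transfer: the recipient is in a country with an adequacy finding? no; the processing is carried out by automated means? no; the controller is established in the jurisdiction? yes — 1 of 3 hold (need ≥2) → not satisfied.
paragraph 9 — Controlled Handling: [not a Covered Activity (paragraph 1)? yes] AND [not an Essential Transfer (paragraph 3)? yes] AND [the controller is established in the jurisdiction? yes] → satisfied.
paragraph 8 — Listed Disclosure: [the data do not include special-category information? no] AND [the controller has not appointed a data-protection officer? yes] → not satisfied.
paragraph 2 — Tier II Processing: [the data subjects have given explicit consent? no] AND [the data relate to criminal convictions? yes] AND [the processing involves systematic monitoring of a public area? no] → not satisfied.
paragraph 11 — Standard Handling: [a data-protection impact assessment has been completed? yes] AND [the data subjects have given explicit consent? no] → not satisfied.
paragraph 7 — Primary Transfer: [Listed Disclosure (paragraph 8)? no] AND [not a Tier II Processing (paragraph 2)? yes] AND [Standard Handling (paragraph 11)? no] → not satisfied.
paragraph 5 — Accredited Processing: [the processing involves systematic monitoring of a public area? no] OR [the controller has appointed a data-protection officer? no] → not satisfied.
paragraph 6 — Protected Operation: the processing is carried out by automated means? no; the processing is necessary for the performance of a contract? yes; the processing involves systematic monitoring of a public area? no — 1 of 3 hold (need ≥2) → not satisfied.
paragraph 4 — Senior Use: [the controller has appointed a data-protection officer? no] OR [a data-protection impact assessment has been completed? yes] → satisfied.
paragraph 13 — Scheduled Use: Accredited Processing (paragraph 5)? no; not a Protected Operation (paragraph 6)? yes; Senior Use (paragraph 4)? yes — 2 of 3 hold (need ≥2) → satisfied.
paragraph 12 — Designated Handling: not a Controlled Handling (paragraph 9)? no; Primary Transfer (paragraph 7)? no; Scheduled Use (paragraph 13)? yes — 1 of 3 hold (need ≥2) → not satisfied.

No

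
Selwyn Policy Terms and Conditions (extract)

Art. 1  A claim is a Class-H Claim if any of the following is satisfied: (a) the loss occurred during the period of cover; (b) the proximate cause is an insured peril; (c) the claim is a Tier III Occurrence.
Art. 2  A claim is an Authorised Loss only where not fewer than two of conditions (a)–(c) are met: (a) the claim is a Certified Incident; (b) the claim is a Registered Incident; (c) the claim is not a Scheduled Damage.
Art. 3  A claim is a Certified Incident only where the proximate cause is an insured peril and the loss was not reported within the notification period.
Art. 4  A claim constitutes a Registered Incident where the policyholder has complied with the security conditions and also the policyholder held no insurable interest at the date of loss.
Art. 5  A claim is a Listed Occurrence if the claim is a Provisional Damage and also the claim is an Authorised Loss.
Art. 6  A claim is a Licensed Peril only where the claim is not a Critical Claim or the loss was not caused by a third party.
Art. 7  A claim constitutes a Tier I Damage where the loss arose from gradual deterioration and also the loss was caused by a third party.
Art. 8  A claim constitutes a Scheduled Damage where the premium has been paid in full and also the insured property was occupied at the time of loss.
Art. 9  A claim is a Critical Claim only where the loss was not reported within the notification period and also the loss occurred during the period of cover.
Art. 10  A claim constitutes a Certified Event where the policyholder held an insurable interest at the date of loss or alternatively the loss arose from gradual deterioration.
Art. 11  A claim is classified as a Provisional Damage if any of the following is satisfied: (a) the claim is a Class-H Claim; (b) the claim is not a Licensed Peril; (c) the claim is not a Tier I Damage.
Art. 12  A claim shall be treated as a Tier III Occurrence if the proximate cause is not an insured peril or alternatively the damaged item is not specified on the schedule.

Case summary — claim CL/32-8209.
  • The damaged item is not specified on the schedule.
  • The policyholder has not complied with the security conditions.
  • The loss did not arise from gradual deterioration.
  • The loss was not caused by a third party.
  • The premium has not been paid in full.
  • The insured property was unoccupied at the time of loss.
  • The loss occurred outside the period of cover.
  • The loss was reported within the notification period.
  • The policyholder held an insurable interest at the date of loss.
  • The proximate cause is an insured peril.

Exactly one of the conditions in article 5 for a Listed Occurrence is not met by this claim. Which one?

Authorised Loss

article 12 — Tier III Occurrence: [the proximate cause is not an insured peril? no] OR [the damaged item is not specified on the schedule? yes] → satisfied.
article 1 — Class-H Claim: [the loss occurred during the period of cover? no] OR [the proximate cause is an insured peril? yes] OR [Tier III Occurrence (article 12)? yes] → satisfied.
article 9 — Critical Claim: [the loss was not reported within the notification period? no] AND [the loss occurred during the period of cover? no] → not satisfied.
article 6 — Licensed Peril: [not a Critical Claim (article 9)? yes] OR [the loss was not caused by a third party? yes] → satisfied.
article 7 — Tier I Damage: [the loss arose from gradual deterioration? no] AND [the loss was caused by a third party? no] → not satisfied.
article 11 — Provisional Damage: [Class-H Claim (article 1)? yes] OR [not a Licensed Peril (article 6)? no] OR [not a Tier I Damage (article 7)? yes] → satisfied.
article 3 — Certified Incident: [the proximate cause is an insured peril? yes] AND [the loss was not reported within the notification period? no] → not satisfied.
article 4 — Registered Incident: [the policyholder has complied with the security conditions? no] AND [the policyholder held no insurable interest at the date of loss? no] → not satisfied.
article 8 — Scheduled Damage: [the premium has been paid in full? no] AND [the insured property was occupied at the time of loss? no] → not satisfied.
article 2 — Authorised Loss: Certified Incident (article 3)? no; Registered Incident (article 4)? no; not a Scheduled Damage (article 8)? yes — 1 of 3 hold (need ≥2) → not satisfied.
article 5 — Listed Occurrence: [Provisional Damage (article 11)? yes] AND [Authorised Loss (article 2)? no] → not satisfied.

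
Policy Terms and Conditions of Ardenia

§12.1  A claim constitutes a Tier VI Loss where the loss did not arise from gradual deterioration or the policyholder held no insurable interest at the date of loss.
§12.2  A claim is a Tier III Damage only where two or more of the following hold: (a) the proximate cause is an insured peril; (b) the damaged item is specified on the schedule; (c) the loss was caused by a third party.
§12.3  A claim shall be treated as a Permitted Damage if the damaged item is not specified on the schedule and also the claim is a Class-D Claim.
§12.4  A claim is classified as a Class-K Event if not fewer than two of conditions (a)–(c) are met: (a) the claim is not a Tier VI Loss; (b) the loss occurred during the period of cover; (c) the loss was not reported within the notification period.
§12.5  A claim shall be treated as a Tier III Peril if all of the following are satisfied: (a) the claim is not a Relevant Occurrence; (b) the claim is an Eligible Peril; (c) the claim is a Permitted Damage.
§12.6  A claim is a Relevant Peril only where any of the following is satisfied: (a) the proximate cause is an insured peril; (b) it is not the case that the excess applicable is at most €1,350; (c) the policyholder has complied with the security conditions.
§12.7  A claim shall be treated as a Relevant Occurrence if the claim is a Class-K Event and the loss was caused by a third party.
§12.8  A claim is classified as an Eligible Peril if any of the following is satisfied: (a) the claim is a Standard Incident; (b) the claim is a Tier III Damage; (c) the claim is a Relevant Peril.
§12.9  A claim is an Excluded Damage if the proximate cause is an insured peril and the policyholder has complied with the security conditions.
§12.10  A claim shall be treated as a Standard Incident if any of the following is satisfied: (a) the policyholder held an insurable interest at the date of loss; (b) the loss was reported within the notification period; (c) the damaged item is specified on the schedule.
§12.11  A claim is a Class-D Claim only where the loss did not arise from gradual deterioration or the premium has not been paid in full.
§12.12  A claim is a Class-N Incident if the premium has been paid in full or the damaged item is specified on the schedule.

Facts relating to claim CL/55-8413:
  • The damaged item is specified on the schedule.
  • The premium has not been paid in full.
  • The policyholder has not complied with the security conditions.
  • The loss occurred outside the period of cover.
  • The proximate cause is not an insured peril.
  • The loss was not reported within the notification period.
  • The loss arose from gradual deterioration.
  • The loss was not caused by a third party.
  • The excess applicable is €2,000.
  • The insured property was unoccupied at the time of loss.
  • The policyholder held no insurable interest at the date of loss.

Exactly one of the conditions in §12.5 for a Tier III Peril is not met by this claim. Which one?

§12.1 — Tier VI Loss: [the loss did not arise from gradual deterioration? no] OR [the policyholder held no insurable interest at the date of loss? yes] → satisfied.
§12.4 — Class-K Event: not a Tier VI Loss (§12.1)? no; the loss occurred during the period of cover? no; the loss was not reported within the notification period? yes — 1 of 3 hold (need ≥2) → not satisfied.
§12.7 — Relevant Occurrence: [Class-K Event (§12.4)? no] AND [the loss was caused by a third party? no] → not satisfied.
§12.10 — Standard Incident: [the policyholder held an insurable interest at the date of loss? no] OR [the loss was reported within the notification period? no] OR [the damaged item is specified on the schedule? yes] → satisfied.
§12.2 — Tier III Damage: the proximate cause is an insured peril? no; the damaged item is specified on the schedule? yes; the loss was caused by a third party? no — 1 of 3 hold (need ≥2) → not satisfied.
§12.6 — Relevant Peril: [the proximate cause is an insured peril? no] OR [excess applicable: €2,000 ≤ €1,350? no, so negated condition yes] OR [the policyholder has complied with the security conditions? no] → satisfied.
§12.8 — Eligible Peril: [Standard Incident (§12.10)? yes] OR [Tier III Damage (§12.2)? no] OR [Relevant Peril (§12.6)? yes] → satisfied.
§12.11 — Class-D Claim: [the loss did not arise from gradual deterioration? no] OR [the premium has not been paid in full? yes] → satisfied.
§12.3 — Permitted Damage: [the damaged item is not specified on the schedule? no] AND [Class-D Claim (§12.11)? yes] → not satisfied.
§12.5 — Tier III Peril: [not a Relevant Occurrence (§12.7)? yes] AND [Eligible Peril (§12.8)? yes] AND [Permitted Damage (§12.3)? no] → not satisfied.

Permitted Damage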